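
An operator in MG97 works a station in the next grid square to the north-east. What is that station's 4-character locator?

NG08

Longitude square 9; +1 → 10, wraps to 0, carry into field.
Longitude field M = 12; +1 → 13 = N.
Latitude square 7; +1 → 8.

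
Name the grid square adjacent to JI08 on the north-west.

II99

Longitude square 0; −1 → -1, wraps to 9, carry into field.
Longitude field J = 9; −1 → 8 = I.
Latitude square 8; +1 → 9.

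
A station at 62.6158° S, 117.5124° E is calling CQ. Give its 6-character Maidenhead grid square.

Shift to the Maidenhead origin (180°W, 90°S): lon 297.5124, lat 27.3842.
Field: lon ⌊297.5124/20⌋ = 14 → O; lat ⌊27.3842/10⌋ = 2 → C.
Square: lon ⌊17.5124/2⌋ = 8; lat ⌊7.3842/1⌋ = 7.
Subsquare: lon ⌊1.5124/0.0833333⌋ = 18 → s; lat ⌊0.3842/0.0416667⌋ = 9 → j.

OC87sj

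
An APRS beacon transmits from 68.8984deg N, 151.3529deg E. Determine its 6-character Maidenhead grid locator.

QP58qv

Offset from 180°W / 90°S: lon 331.3529°, lat 158.8984°.
Field (20°×10°, letters A–R): 331.3529/20 → 16 → Q, 158.8984/10 → 15 → P; chars QP.
Square (2°×1°, digits 0–9): 11.3529/2 → 5, 8.8984/1 → 8; chars 58.
Subsquare (5′×2.5′, letters a–x): 1.3529/0.0833333 → 16 → q, 0.8984/0.0416667 → 21 → v; chars qv.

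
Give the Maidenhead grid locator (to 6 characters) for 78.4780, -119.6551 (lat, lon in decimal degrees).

DQ08el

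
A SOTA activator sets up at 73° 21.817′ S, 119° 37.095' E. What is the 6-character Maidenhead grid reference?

OB96tp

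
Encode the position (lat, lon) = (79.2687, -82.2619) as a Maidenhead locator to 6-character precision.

EQ89ug

Shift to the Maidenhead origin (180°W, 90°S): lon 97.7381, lat 169.2687.
Field: 97.7381/20 → 4 → E, 169.2687/10 → 16 → Q; chars EQ.
Square: 17.7381/2 → 8, 9.2687/1 → 9; chars 89.
Subsquare: 1.7381/0.0833333 → 20 → u, 0.2687/0.0416667 → 6 → g; chars ug.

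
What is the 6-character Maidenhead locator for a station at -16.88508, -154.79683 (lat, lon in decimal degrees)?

BH23oc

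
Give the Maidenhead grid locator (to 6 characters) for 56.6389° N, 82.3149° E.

Add 180° to longitude and 90° to latitude: 262.3149, 146.6389.
Field (20°×10°, letters A–R): 262.3149/20 → 13 → N, 146.6389/10 → 14 → O; chars NO.
Square (2°×1°, digits 0–9): 2.3149/2 → 1, 6.6389/1 → 6; chars 16.
Subsquare (5′×2.5′, letters a–x): 0.3149/0.0833333 → 3 → d, 0.6389/0.0416667 → 15 → p; chars dp.

NO16dp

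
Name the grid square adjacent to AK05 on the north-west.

RK96

Longitude square 0; −1 → -1, wraps to 9, carry into field.
Longitude field A = 0; −1 → -1, wraps to 17 = R, wrapping around the antimeridian.
Latitude square 5; +1 → 6.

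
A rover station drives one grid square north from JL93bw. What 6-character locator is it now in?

Latitude subsquare w = 22; +1 → 23 = x.
The longitude characters are unchanged.

JL93bx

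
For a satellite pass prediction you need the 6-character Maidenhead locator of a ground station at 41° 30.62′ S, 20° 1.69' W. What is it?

HE98xl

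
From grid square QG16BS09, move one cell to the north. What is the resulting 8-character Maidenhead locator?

Latitude extended square 9; +1 → 10, wraps to 0, carry into subsquare.
Latitude subsquare s = 18; +1 → 19 = t.
The longitude characters are unchanged.

QG16bt00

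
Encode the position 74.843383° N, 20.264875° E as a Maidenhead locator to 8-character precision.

Add 180° to longitude and 90° to latitude: 200.26487, 164.84338.
Field: 200.26487/20 → 10 → K, 164.84338/10 → 16 → Q; chars KQ.
Square: 0.26487/2 → 0, 4.84338/1 → 4; chars 04.
Subsquare: 0.26487/0.0833333 → 3 → d, 0.84338/0.0416667 → 20 → u; chars du.
Extended square: 0.01487/0.00833333 → 1, 0.01005/0.00416667 → 2; chars 12.

KQ04du12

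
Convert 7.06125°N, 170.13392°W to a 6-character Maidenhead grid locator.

Add 180° to longitude and 90° to latitude: 9.8661, 97.0613.
Field: lon ⌊9.8661/20⌋ = 0 → A; lat ⌊97.0613/10⌋ = 9 → J.
Square: lon ⌊9.8661/2⌋ = 4; lat ⌊7.0613/1⌋ = 7.
Subsquare: lon ⌊1.8661/0.0833333⌋ = 22 → w; lat ⌊0.0613/0.0416667⌋ = 1 → b.

AJ47wb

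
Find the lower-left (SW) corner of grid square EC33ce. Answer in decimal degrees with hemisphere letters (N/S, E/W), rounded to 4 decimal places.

Field E=4, C=2: +4·20° lon, +2·10° lat → SW at lon -100°, lat -70°.
Square 3, 3: +3·2° lon, +3·1° lat → SW at lon -94°, lat -67°.
Subsquare c=2, e=4: +2·0.0833333° lon, +4·0.0416667° lat → SW at lon -93.8333°, lat -66.8333°.
latitude 66.8333° S, longitude 93.8333° W.

66.8333° S, 93.8333° W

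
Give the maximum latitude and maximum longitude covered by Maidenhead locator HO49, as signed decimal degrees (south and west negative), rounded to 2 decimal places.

Field H=7, O=14: +7·20° lon, +14·10° lat → SW at lon -40°, lat 50°.
Square 4, 9: +4·2° lon, +9·1° lat → SW at lon -32°, lat 59°.
Cell spans 2° lon × 1° lat. NE corner is SW corner plus one full cell.
latitude 60.00, longitude -30.00.

60.00, -30.00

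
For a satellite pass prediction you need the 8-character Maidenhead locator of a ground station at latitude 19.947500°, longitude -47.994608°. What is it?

GK69aw07

Offset from 180°W / 90°S: lon 132.00539°, lat 109.94750°.
Field: lon ⌊132.00539/20⌋ = 6 → G; lat ⌊109.94750/10⌋ = 10 → K.
Square: lon ⌊12.00539/2⌋ = 6; lat ⌊9.94750/1⌋ = 9.
Subsquare: lon ⌊0.00539/0.0833333⌋ = 0 → a; lat ⌊0.94750/0.0416667⌋ = 22 → w.
Extended square: lon ⌊0.00539/0.00833333⌋ = 0; lat ⌊0.03083/0.00416667⌋ = 7.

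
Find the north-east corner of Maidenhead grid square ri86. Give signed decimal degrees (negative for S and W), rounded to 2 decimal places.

-3.00, 178.00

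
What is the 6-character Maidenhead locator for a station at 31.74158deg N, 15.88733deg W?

IM21br

Add 180° to longitude and 90° to latitude: 164.1127, 121.7416.
Field: 164.1127/20 → 8 → I, 121.7416/10 → 12 → M; chars IM.
Square: 4.1127/2 → 2, 1.7416/1 → 1; chars 21.
Subsquare: 0.1127/0.0833333 → 1 → b, 0.7416/0.0416667 → 17 → r; chars br.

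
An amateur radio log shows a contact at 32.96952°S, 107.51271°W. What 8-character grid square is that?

DF67fa87

Add 180° to longitude and 90° to latitude: 72.48729, 57.03048.
Field (20°×10°, letters A–R): lon ⌊72.48729/20⌋ = 3 → D; lat ⌊57.03048/10⌋ = 5 → F.
Square (2°×1°, digits 0–9): lon ⌊12.48729/2⌋ = 6; lat ⌊7.03048/1⌋ = 7.
Subsquare (5′×2.5′, letters a–x): lon ⌊0.48729/0.0833333⌋ = 5 → f; lat ⌊0.03048/0.0416667⌋ = 0 → a.
Extended square (30″×15″, digits 0–9): lon ⌊0.07062/0.00833333⌋ = 8; lat ⌊0.03048/0.00416667⌋ = 7.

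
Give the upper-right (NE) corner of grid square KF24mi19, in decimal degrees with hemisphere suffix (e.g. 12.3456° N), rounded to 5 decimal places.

35.62500° S, 25.01667° E

Field K=10, F=5: +10·20° lon, +5·10° lat → SW at lon 20°, lat -40°.
Square 2, 4: +2·2° lon, +4·1° lat → SW at lon 24°, lat -36°.
Subsquare m=12, i=8: +12·0.0833333° lon, +8·0.0416667° lat → SW at lon 25°, lat -35.6667°.
Extended square 1, 9: +1·0.00833333° lon, +9·0.00416667° lat → SW at lon 25.0083°, lat -35.6292°.
Cell spans 0.00833333° lon × 0.00416667° lat. NE corner is SW corner plus one full cell.
latitude 35.62500° S, longitude 25.01667° E.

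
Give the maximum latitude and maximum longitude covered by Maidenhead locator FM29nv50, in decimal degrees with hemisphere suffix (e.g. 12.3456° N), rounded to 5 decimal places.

Field F=5, M=12: +5·20° lon, +12·10° lat → SW at lon -80°, lat 30°.
Square 2, 9: +2·2° lon, +9·1° lat → SW at lon -76°, lat 39°.
Subsquare n=13, v=21: +13·0.0833333° lon, +21·0.0416667° lat → SW at lon -74.9167°, lat 39.875°.
Extended square 5, 0: +5·0.00833333° lon, +0·0.00416667° lat → SW at lon -74.875°, lat 39.875°.
Cell spans 0.00833333° lon × 0.00416667° lat. NE corner is SW corner plus one full cell.
latitude 39.87917° N, longitude 74.86667° W.

39.87917° N, 74.86667° W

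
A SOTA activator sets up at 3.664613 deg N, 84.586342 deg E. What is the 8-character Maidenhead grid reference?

NJ23hp09

Shift to the Maidenhead origin (180°W, 90°S): lon 264.58634, lat 93.66461.
Field (20°×10°, letters A–R): 264.58634/20 → 13 → N, 93.66461/10 → 9 → J; chars NJ.
Square (2°×1°, digits 0–9): 4.58634/2 → 2, 3.66461/1 → 3; chars 23.
Subsquare (5′×2.5′, letters a–x): 0.58634/0.0833333 → 7 → h, 0.66461/0.0416667 → 15 → p; chars hp.
Extended square (30″×15″, digits 0–9): 0.00301/0.00833333 → 0, 0.03961/0.00416667 → 9; chars 09.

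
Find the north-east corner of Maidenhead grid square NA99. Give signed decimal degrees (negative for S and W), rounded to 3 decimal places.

Field N=13, A=0: +13·20° lon, +0·10° lat → SW at lon 80°, lat -90°.
Square 9, 9: +9·2° lon, +9·1° lat → SW at lon 98°, lat -81°.
Cell spans 2° lon × 1° lat. NE corner is SW corner plus one full cell.
latitude -80.000, longitude 100.000.

-80.000, 100.000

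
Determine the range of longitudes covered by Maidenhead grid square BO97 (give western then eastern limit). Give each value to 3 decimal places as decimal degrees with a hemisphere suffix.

142.000° W, 140.000° W

Field B=1, O=14: +1·20° lon, +14·10° lat → SW at lon -160°, lat 50°.
Square 9, 7: +9·2° lon, +7·1° lat → SW at lon -142°, lat 57°.
Cell spans 2° lon × 1° lat.
west 142.000° W, east 140.000° W.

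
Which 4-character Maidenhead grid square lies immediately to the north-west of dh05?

CH96

Longitude square 0; −1 → -1, wraps to 9, carry into field.
Longitude field D = 3; −1 → 2 = C.
Latitude square 5; +1 → 6.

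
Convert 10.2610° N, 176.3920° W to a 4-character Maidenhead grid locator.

Add 180° to longitude and 90° to latitude: 3.61, 100.26.
Field: 3.61/20 → 0 → A, 100.26/10 → 10 → K; chars AK.
Square: 3.61/2 → 1, 0.26/1 → 0; chars 10.

AK10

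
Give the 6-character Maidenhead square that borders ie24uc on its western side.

IE24tc

Longitude subsquare u = 20; −1 → 19 = t.
The latitude characters are unchanged.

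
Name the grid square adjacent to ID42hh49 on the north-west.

Longitude extended square 4; −1 → 3.
Latitude extended square 9; +1 → 10, wraps to 0, carry into subsquare.
Latitude subsquare h = 7; +1 → 8 = i.

ID42hi30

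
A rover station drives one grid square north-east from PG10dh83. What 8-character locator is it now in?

PG10dh94

Longitude extended square 8; +1 → 9.
Latitude extended square 3; +1 → 4.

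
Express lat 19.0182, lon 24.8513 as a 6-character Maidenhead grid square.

KK29ka

Offset from 180°W / 90°S: lon 204.8513°, lat 109.0182°.
Field (20°×10°, letters A–R): lon ⌊204.8513/20⌋ = 10 → K; lat ⌊109.0182/10⌋ = 10 → K.
Square (2°×1°, digits 0–9): lon ⌊4.8513/2⌋ = 2; lat ⌊9.0182/1⌋ = 9.
Subsquare (5′×2.5′, letters a–x): lon ⌊0.8513/0.0833333⌋ = 10 → k; lat ⌊0.0182/0.0416667⌋ = 0 → a.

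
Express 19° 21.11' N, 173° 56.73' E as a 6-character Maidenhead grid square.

RK69xi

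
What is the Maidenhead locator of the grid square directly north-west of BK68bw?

BK68ax

Longitude subsquare b = 1; −1 → 0 = a.
Latitude subsquare w = 22; +1 → 23 = x.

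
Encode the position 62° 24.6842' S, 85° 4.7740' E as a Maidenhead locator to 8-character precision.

NC27mo91

Offset from 180°W / 90°S: lon 265.07957°, lat 27.58860°.
Field: 265.07957/20 → 13 → N, 27.58860/10 → 2 → C; chars NC.
Square: 5.07957/2 → 2, 7.58860/1 → 7; chars 27.
Subsquare: 1.07957/0.0833333 → 12 → m, 0.58860/0.0416667 → 14 → o; chars mo.
Extended square: 0.07957/0.00833333 → 9, 0.00526/0.00416667 → 1; chars 91.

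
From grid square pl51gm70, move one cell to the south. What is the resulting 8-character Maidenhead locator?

Latitude extended square 0; −1 → -1, wraps to 9, carry into subsquare.
Latitude subsquare m = 12; −1 → 11 = l.
The longitude characters are unchanged.

PL51gl79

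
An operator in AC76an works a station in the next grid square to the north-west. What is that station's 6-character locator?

Longitude subsquare a = 0; −1 → -1, wraps to 23 = x, carry into square.
Longitude square 7; −1 → 6.
Latitude subsquare n = 13; +1 → 14 = o.

AC66xo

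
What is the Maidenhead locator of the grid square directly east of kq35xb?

Longitude subsquare x = 23; +1 → 24, wraps to 0 = a, carry into square.
Longitude square 3; +1 → 4.
The latitude characters are unchanged.

KQ45ab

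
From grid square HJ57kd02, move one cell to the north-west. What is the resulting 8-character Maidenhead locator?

Longitude extended square 0; −1 → -1, wraps to 9, carry into subsquare.
Longitude subsquare k = 10; −1 → 9 = j.
Latitude extended square 2; +1 → 3.

HJ57jd93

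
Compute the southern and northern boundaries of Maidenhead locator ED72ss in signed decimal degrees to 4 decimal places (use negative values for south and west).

Field E=4, D=3: +4·20° lon, +3·10° lat → SW at lon -100°, lat -60°.
Square 7, 2: +7·2° lon, +2·1° lat → SW at lon -86°, lat -58°.
Subsquare s=18, s=18: +18·0.0833333° lon, +18·0.0416667° lat → SW at lon -84.5°, lat -57.25°.
Cell spans 0.0833333° lon × 0.0416667° lat.
south -57.2500, north -57.2083.

-57.2500, -57.2083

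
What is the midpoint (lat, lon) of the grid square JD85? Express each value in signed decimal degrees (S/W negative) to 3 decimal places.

-54.500, 17.000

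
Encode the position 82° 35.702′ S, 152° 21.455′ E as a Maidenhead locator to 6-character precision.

QA67ej

Shift to the Maidenhead origin (180°W, 90°S): lon 332.3576, lat 7.4050.
Field (20°×10°, letters A–R): lon ⌊332.3576/20⌋ = 16 → Q; lat ⌊7.4050/10⌋ = 0 → A.
Square (2°×1°, digits 0–9): lon ⌊12.3576/2⌋ = 6; lat ⌊7.4050/1⌋ = 7.
Subsquare (5′×2.5′, letters a–x): lon ⌊0.3576/0.0833333⌋ = 4 → e; lat ⌊0.4050/0.0416667⌋ = 9 → j.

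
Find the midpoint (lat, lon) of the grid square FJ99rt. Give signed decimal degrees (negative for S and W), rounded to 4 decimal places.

9.8125, -60.5417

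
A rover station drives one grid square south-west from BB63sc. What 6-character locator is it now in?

BB63rb

Longitude subsquare s = 18; −1 → 17 = r.
Latitude subsquare c = 2; −1 → 1 = b.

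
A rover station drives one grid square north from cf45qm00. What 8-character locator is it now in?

CF45qm01

Latitude extended square 0; +1 → 1.
The longitude characters are unchanged.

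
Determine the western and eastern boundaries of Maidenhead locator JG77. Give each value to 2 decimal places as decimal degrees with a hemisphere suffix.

14.00° E, 16.00° E

Field J=9, G=6: +9·20° lon, +6·10° lat → SW at lon 0°, lat -30°.
Square 7, 7: +7·2° lon, +7·1° lat → SW at lon 14°, lat -23°.
Cell spans 2° lon × 1° lat.
west 14.00° E, east 16.00° E.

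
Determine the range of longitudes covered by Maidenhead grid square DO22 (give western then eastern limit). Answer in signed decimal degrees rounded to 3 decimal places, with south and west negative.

Field D=3, O=14: +3·20° lon, +14·10° lat → SW at lon -120°, lat 50°.
Square 2, 2: +2·2° lon, +2·1° lat → SW at lon -116°, lat 52°.
Cell spans 2° lon × 1° lat.
west -116.000, east -114.000.

-116.000, -114.000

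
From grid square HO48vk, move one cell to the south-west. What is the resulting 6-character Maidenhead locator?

HO48uj

Longitude subsquare v = 21; −1 → 20 = u.
Latitude subsquare k = 10; −1 → 9 = j.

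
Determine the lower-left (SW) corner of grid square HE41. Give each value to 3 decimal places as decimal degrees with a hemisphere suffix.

49.000° S, 32.000° W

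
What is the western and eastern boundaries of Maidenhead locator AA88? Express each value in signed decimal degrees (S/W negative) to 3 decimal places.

Field A=0, A=0: +0·20° lon, +0·10° lat → SW at lon -180°, lat -90°.
Square 8, 8: +8·2° lon, +8·1° lat → SW at lon -164°, lat -82°.
Cell spans 2° lon × 1° lat.
west -164.000, east -162.000.

-164.000, -162.000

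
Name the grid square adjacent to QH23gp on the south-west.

QH23fo

Longitude subsquare g = 6; −1 → 5 = f.
Latitude subsquare p = 15; −1 → 14 = o.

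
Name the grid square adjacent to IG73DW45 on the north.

IG73dw46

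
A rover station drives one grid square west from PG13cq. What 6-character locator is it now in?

PG13bq

Longitude subsquare c = 2; −1 → 1 = b.
The latitude characters are unchanged.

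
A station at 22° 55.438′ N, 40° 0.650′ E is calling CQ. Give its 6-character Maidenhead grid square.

LL02aw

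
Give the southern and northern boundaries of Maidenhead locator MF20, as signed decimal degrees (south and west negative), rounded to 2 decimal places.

Field M=12, F=5: +12·20° lon, +5·10° lat → SW at lon 60°, lat -40°.
Square 2, 0: +2·2° lon, +0·1° lat → SW at lon 64°, lat -40°.
Cell spans 2° lon × 1° lat.
south -40.00, north -39.00.

-40.00, -39.00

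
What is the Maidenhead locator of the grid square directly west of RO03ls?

RO03ks

Longitude subsquare l = 11; −1 → 10 = k.
The latitude characters are unchanged.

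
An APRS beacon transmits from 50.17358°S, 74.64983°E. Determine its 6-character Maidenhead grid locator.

MD79ht

Add 180° to longitude and 90° to latitude: 254.6498, 39.8264.
Field (20°×10°, letters A–R): 254.6498/20 → 12 → M, 39.8264/10 → 3 → D; chars MD.
Square (2°×1°, digits 0–9): 14.6498/2 → 7, 9.8264/1 → 9; chars 79.
Subsquare (5′×2.5′, letters a–x): 0.6498/0.0833333 → 7 → h, 0.8264/0.0416667 → 19 → t; chars ht.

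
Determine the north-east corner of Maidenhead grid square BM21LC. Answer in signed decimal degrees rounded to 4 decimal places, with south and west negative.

31.1250, -155.0000

Field B=1, M=12: +1·20° lon, +12·10° lat → SW at lon -160°, lat 30°.
Square 2, 1: +2·2° lon, +1·1° lat → SW at lon -156°, lat 31°.
Subsquare l=11, c=2: +11·0.0833333° lon, +2·0.0416667° lat → SW at lon -155.083°, lat 31.0833°.
Cell spans 0.0833333° lon × 0.0416667° lat. NE corner is SW corner plus one full cell.
latitude 31.1250, longitude -155.0000.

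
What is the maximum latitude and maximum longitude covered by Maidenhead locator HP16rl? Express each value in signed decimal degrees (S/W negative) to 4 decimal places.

66.5000, -36.5000

Field H=7, P=15: +7·20° lon, +15·10° lat → SW at lon -40°, lat 60°.
Square 1, 6: +1·2° lon, +6·1° lat → SW at lon -38°, lat 66°.
Subsquare r=17, l=11: +17·0.0833333° lon, +11·0.0416667° lat → SW at lon -36.5833°, lat 66.4583°.
Cell spans 0.0833333° lon × 0.0416667° lat. NE corner is SW corner plus one full cell.
latitude 66.5000, longitude -36.5000.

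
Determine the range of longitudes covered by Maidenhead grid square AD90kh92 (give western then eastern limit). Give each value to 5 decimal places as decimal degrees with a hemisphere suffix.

161.09167° W, 161.08333° W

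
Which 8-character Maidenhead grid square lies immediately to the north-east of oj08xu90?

OJ18au01

Longitude extended square 9; +1 → 10, wraps to 0, carry into subsquare.
Longitude subsquare x = 23; +1 → 24, wraps to 0 = a, carry into square.
Longitude square 0; +1 → 1.
Latitude extended square 0; +1 → 1.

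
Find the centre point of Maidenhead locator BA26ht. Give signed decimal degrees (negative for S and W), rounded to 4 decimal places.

Field B=1, A=0: +1·20° lon, +0·10° lat → SW at lon -160°, lat -90°.
Square 2, 6: +2·2° lon, +6·1° lat → SW at lon -156°, lat -84°.
Subsquare h=7, t=19: +7·0.0833333° lon, +19·0.0416667° lat → SW at lon -155.417°, lat -83.2083°.
Cell spans 0.0833333° lon × 0.0416667° lat. Centre is SW corner plus half of each.
latitude -83.1875, longitude -155.3750.

-83.1875, -155.3750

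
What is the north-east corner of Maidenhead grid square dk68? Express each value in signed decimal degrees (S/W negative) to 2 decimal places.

19.00, -106.00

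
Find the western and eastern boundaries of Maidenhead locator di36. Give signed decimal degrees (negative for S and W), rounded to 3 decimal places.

-114.000, -112.000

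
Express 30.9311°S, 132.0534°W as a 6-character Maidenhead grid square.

CF39xb

Shift to the Maidenhead origin (180°W, 90°S): lon 47.9466, lat 59.0689.
Field: lon ⌊47.9466/20⌋ = 2 → C; lat ⌊59.0689/10⌋ = 5 → F.
Square: lon ⌊7.9466/2⌋ = 3; lat ⌊9.0689/1⌋ = 9.
Subsquare: lon ⌊1.9466/0.0833333⌋ = 23 → x; lat ⌊0.0689/0.0416667⌋ = 1 → b.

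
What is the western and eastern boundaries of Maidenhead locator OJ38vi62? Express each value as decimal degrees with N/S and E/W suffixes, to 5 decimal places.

107.80000° E, 107.80833° E

Field O=14, J=9: +14·20° lon, +9·10° lat → SW at lon 100°, lat 0°.
Square 3, 8: +3·2° lon, +8·1° lat → SW at lon 106°, lat 8°.
Subsquare v=21, i=8: +21·0.0833333° lon, +8·0.0416667° lat → SW at lon 107.75°, lat 8.33333°.
Extended square 6, 2: +6·0.00833333° lon, +2·0.00416667° lat → SW at lon 107.8°, lat 8.34167°.
Cell spans 0.00833333° lon × 0.00416667° lat.
west 107.80000° E, east 107.80833° E.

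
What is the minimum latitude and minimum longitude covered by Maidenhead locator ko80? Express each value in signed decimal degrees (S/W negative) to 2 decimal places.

50.00, 36.00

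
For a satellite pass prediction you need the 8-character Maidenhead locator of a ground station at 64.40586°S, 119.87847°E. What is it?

OC95wo52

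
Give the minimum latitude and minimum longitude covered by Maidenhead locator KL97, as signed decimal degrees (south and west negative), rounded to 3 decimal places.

27.000, 38.000

Field K=10, L=11: +10·20° lon, +11·10° lat → SW at lon 20°, lat 20°.
Square 9, 7: +9·2° lon, +7·1° lat → SW at lon 38°, lat 27°.
latitude 27.000, longitude 38.000.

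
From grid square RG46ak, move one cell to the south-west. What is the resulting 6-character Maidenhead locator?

RG36xj

Longitude subsquare a = 0; −1 → -1, wraps to 23 = x, carry into square.
Longitude square 4; −1 → 3.
Latitude subsquare k = 10; −1 → 9 = j.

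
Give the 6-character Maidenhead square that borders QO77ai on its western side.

Longitude subsquare a = 0; −1 → -1, wraps to 23 = x, carry into square.
Longitude square 7; −1 → 6.
The latitude characters are unchanged.

QO67xi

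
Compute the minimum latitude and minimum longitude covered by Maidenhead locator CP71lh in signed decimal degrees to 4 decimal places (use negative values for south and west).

61.2917, -125.0833

Field C=2, P=15: +2·20° lon, +15·10° lat → SW at lon -140°, lat 60°.
Square 7, 1: +7·2° lon, +1·1° lat → SW at lon -126°, lat 61°.
Subsquare l=11, h=7: +11·0.0833333° lon, +7·0.0416667° lat → SW at lon -125.083°, lat 61.2917°.
latitude 61.2917, longitude -125.0833.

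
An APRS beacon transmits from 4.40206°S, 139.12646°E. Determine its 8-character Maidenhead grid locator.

PI95no53

Shift to the Maidenhead origin (180°W, 90°S): lon 319.12646, lat 85.59794.
Field (20°×10°, letters A–R): 319.12646/20 → 15 → P, 85.59794/10 → 8 → I; chars PI.
Square (2°×1°, digits 0–9): 19.12646/2 → 9, 5.59794/1 → 5; chars 95.
Subsquare (5′×2.5′, letters a–x): 1.12646/0.0833333 → 13 → n, 0.59794/0.0416667 → 14 → o; chars no.
Extended square (30″×15″, digits 0–9): 0.04313/0.00833333 → 5, 0.01461/0.00416667 → 3; chars 53.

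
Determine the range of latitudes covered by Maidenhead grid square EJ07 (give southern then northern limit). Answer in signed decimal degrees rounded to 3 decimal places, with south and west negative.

Field E=4, J=9: +4·20° lon, +9·10° lat → SW at lon -100°, lat 0°.
Square 0, 7: +0·2° lon, +7·1° lat → SW at lon -100°, lat 7°.
Cell spans 2° lon × 1° lat.
south 7.000, north 8.000.

7.000, 8.000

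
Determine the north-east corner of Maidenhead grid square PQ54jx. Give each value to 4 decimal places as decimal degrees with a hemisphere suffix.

Field P=15, Q=16: +15·20° lon, +16·10° lat → SW at lon 120°, lat 70°.
Square 5, 4: +5·2° lon, +4·1° lat → SW at lon 130°, lat 74°.
Subsquare j=9, x=23: +9·0.0833333° lon, +23·0.0416667° lat → SW at lon 130.75°, lat 74.9583°.
Cell spans 0.0833333° lon × 0.0416667° lat. NE corner is SW corner plus one full cell.
latitude 75.0000° N, longitude 130.8333° E.

75.0000° N, 130.8333° E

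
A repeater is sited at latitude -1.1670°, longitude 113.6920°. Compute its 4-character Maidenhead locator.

Shift to the Maidenhead origin (180°W, 90°S): lon 293.69, lat 88.83.
Field: 293.69/20 → 14 → O, 88.83/10 → 8 → I; chars OI.
Square: 13.69/2 → 6, 8.83/1 → 8; chars 68.

OI68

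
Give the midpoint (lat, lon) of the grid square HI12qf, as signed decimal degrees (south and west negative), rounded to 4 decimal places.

-7.7708, -36.6250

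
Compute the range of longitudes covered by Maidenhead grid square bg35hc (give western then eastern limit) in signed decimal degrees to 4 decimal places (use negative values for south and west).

-153.4167, -153.3333

Field B=1, G=6: +1·20° lon, +6·10° lat → SW at lon -160°, lat -30°.
Square 3, 5: +3·2° lon, +5·1° lat → SW at lon -154°, lat -25°.
Subsquare h=7, c=2: +7·0.0833333° lon, +2·0.0416667° lat → SW at lon -153.417°, lat -24.9167°.
Cell spans 0.0833333° lon × 0.0416667° lat.
west -153.4167, east -153.3333.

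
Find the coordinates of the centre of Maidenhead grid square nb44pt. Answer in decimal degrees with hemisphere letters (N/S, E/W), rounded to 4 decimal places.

Field N=13, B=1: +13·20° lon, +1·10° lat → SW at lon 80°, lat -80°.
Square 4, 4: +4·2° lon, +4·1° lat → SW at lon 88°, lat -76°.
Subsquare p=15, t=19: +15·0.0833333° lon, +19·0.0416667° lat → SW at lon 89.25°, lat -75.2083°.
Cell spans 0.0833333° lon × 0.0416667° lat. Centre is SW corner plus half of each.
latitude 75.1875° S, longitude 89.2917° E.

75.1875° S, 89.2917° E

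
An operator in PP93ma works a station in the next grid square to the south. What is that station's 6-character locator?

Latitude subsquare a = 0; −1 → -1, wraps to 23 = x, carry into square.
Latitude square 3; −1 → 2.
The longitude characters are unchanged.

PP92mx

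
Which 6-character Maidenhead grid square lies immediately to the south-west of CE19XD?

Longitude subsquare x = 23; −1 → 22 = w.
Latitude subsquare d = 3; −1 → 2 = c.

CE19wc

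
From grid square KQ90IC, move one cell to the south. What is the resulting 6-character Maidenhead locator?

KQ90ib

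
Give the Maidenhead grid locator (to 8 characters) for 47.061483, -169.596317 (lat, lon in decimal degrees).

AN57eb84

Add 180° to longitude and 90° to latitude: 10.40368, 137.06148.
Field (20°×10°, letters A–R): lon ⌊10.40368/20⌋ = 0 → A; lat ⌊137.06148/10⌋ = 13 → N.
Square (2°×1°, digits 0–9): lon ⌊10.40368/2⌋ = 5; lat ⌊7.06148/1⌋ = 7.
Subsquare (5′×2.5′, letters a–x): lon ⌊0.40368/0.0833333⌋ = 4 → e; lat ⌊0.06148/0.0416667⌋ = 1 → b.
Extended square (30″×15″, digits 0–9): lon ⌊0.07035/0.00833333⌋ = 8; lat ⌊0.01982/0.00416667⌋ = 4.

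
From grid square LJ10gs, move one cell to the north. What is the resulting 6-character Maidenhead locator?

LJ10gt

Latitude subsquare s = 18; +1 → 19 = t.
The longitude characters are unchanged.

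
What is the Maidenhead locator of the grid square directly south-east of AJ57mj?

Longitude subsquare m = 12; +1 → 13 = n.
Latitude subsquare j = 9; −1 → 8 = i.

AJ57ni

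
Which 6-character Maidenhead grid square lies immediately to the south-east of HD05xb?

HD15aa

Longitude subsquare x = 23; +1 → 24, wraps to 0 = a, carry into square.
Longitude square 0; +1 → 1.
Latitude subsquare b = 1; −1 → 0 = a.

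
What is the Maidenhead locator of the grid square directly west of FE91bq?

Longitude subsquare b = 1; −1 → 0 = a.
The latitude characters are unchanged.

FE91aq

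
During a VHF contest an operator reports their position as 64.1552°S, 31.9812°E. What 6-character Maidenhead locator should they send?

KC55xu

Shift to the Maidenhead origin (180°W, 90°S): lon 211.9812, lat 25.8448.
Field: 211.9812/20 → 10 → K, 25.8448/10 → 2 → C; chars KC.
Square: 11.9812/2 → 5, 5.8448/1 → 5; chars 55.
Subsquare: 1.9812/0.0833333 → 23 → x, 0.8448/0.0416667 → 20 → u; chars xu.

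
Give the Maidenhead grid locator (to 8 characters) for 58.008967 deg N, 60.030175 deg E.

Shift to the Maidenhead origin (180°W, 90°S): lon 240.03017, lat 148.00897.
Field: 240.03017/20 → 12 → M, 148.00897/10 → 14 → O; chars MO.
Square: 0.03017/2 → 0, 8.00897/1 → 8; chars 08.
Subsquare: 0.03017/0.0833333 → 0 → a, 0.00897/0.0416667 → 0 → a; chars aa.
Extended square: 0.03017/0.00833333 → 3, 0.00897/0.00416667 → 2; chars 32.

MO08aa32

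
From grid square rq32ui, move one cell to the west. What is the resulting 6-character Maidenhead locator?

RQ32ti

Longitude subsquare u = 20; −1 → 19 = t.
The latitude characters are unchanged.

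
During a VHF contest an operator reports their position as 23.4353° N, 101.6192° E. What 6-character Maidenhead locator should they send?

Shift to the Maidenhead origin (180°W, 90°S): lon 281.6192, lat 113.4353.
Field (20°×10°, letters A–R): lon ⌊281.6192/20⌋ = 14 → O; lat ⌊113.4353/10⌋ = 11 → L.
Square (2°×1°, digits 0–9): lon ⌊1.6192/2⌋ = 0; lat ⌊3.4353/1⌋ = 3.
Subsquare (5′×2.5′, letters a–x): lon ⌊1.6192/0.0833333⌋ = 19 → t; lat ⌊0.4353/0.0416667⌋ = 10 → k.

OL03tk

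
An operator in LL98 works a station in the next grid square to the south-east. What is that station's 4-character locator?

ML07

Longitude square 9; +1 → 10, wraps to 0, carry into field.
Longitude field L = 11; +1 → 12 = M.
Latitude square 8; −1 → 7.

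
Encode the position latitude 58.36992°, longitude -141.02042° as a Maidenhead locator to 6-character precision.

BO98li

Shift to the Maidenhead origin (180°W, 90°S): lon 38.9796, lat 148.3699.
Field (20°×10°, letters A–R): 38.9796/20 → 1 → B, 148.3699/10 → 14 → O; chars BO.
Square (2°×1°, digits 0–9): 18.9796/2 → 9, 8.3699/1 → 8; chars 98.
Subsquare (5′×2.5′, letters a–x): 0.9796/0.0833333 → 11 → l, 0.3699/0.0416667 → 8 → i; chars li.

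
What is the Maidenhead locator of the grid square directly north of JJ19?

Latitude square 9; +1 → 10, wraps to 0, carry into field.
Latitude field J = 9; +1 → 10 = K.
The longitude characters are unchanged.

JK10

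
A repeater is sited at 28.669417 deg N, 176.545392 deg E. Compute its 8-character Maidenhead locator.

RL88gq50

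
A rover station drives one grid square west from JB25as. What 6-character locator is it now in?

Longitude subsquare a = 0; −1 → -1, wraps to 23 = x, carry into square.
Longitude square 2; −1 → 1.
The latitude characters are unchanged.

JB15xs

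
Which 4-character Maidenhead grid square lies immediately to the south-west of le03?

KE92

Longitude square 0; −1 → -1, wraps to 9, carry into field.
Longitude field L = 11; −1 → 10 = K.
Latitude square 3; −1 → 2.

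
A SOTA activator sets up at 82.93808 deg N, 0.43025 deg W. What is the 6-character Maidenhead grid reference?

Add 180° to longitude and 90° to latitude: 179.5697, 172.9381.
Field (20°×10°, letters A–R): 179.5697/20 → 8 → I, 172.9381/10 → 17 → R; chars IR.
Square (2°×1°, digits 0–9): 19.5697/2 → 9, 2.9381/1 → 2; chars 92.
Subsquare (5′×2.5′, letters a–x): 1.5697/0.0833333 → 18 → s, 0.9381/0.0416667 → 22 → w; chars sw.

IR92sw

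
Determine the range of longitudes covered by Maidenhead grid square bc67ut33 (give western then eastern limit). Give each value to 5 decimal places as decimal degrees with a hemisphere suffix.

Field B=1, C=2: +1·20° lon, +2·10° lat → SW at lon -160°, lat -70°.
Square 6, 7: +6·2° lon, +7·1° lat → SW at lon -148°, lat -63°.
Subsquare u=20, t=19: +20·0.0833333° lon, +19·0.0416667° lat → SW at lon -146.333°, lat -62.2083°.
Extended square 3, 3: +3·0.00833333° lon, +3·0.00416667° lat → SW at lon -146.308°, lat -62.1958°.
Cell spans 0.00833333° lon × 0.00416667° lat.
west 146.30833° W, east 146.30000° W.

146.30833° W, 146.30000° W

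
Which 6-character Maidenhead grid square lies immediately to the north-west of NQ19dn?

NQ19co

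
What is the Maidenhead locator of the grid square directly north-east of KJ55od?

Longitude subsquare o = 14; +1 → 15 = p.
Latitude subsquare d = 3; +1 → 4 = e.

KJ55pe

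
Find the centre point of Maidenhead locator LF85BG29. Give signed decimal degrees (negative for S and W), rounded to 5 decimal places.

-34.71042, 56.10417

Field L=11, F=5: +11·20° lon, +5·10° lat → SW at lon 40°, lat -40°.
Square 8, 5: +8·2° lon, +5·1° lat → SW at lon 56°, lat -35°.
Subsquare b=1, g=6: +1·0.0833333° lon, +6·0.0416667° lat → SW at lon 56.0833°, lat -34.75°.
Extended square 2, 9: +2·0.00833333° lon, +9·0.00416667° lat → SW at lon 56.1°, lat -34.7125°.
Cell spans 0.00833333° lon × 0.00416667° lat. Centre is SW corner plus half of each.
latitude -34.71042, longitude 56.10417.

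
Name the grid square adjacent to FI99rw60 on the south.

FI99rv69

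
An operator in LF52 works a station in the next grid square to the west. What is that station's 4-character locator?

Longitude square 5; −1 → 4.
The latitude characters are unchanged.

LF42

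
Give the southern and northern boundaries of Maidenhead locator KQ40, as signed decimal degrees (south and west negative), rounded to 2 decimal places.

Field K=10, Q=16: +10·20° lon, +16·10° lat → SW at lon 20°, lat 70°.
Square 4, 0: +4·2° lon, +0·1° lat → SW at lon 28°, lat 70°.
Cell spans 2° lon × 1° lat.
south 70.00, north 71.00.

70.00, 71.00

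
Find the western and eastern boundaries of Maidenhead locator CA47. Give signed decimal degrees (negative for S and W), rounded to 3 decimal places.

-132.000, -130.000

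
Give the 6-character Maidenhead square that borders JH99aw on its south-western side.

JH89xv

Longitude subsquare a = 0; −1 → -1, wraps to 23 = x, carry into square.
Longitude square 9; −1 → 8.
Latitude subsquare w = 22; −1 → 21 = v.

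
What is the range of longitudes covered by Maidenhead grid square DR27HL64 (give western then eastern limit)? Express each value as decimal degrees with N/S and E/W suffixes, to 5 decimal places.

115.36667° W, 115.35833° W

Field D=3, R=17: +3·20° lon, +17·10° lat → SW at lon -120°, lat 80°.
Square 2, 7: +2·2° lon, +7·1° lat → SW at lon -116°, lat 87°.
Subsquare h=7, l=11: +7·0.0833333° lon, +11·0.0416667° lat → SW at lon -115.417°, lat 87.4583°.
Extended square 6, 4: +6·0.00833333° lon, +4·0.00416667° lat → SW at lon -115.367°, lat 87.475°.
Cell spans 0.00833333° lon × 0.00416667° lat.
west 115.36667° W, east 115.35833° W.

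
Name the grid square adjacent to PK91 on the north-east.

Longitude square 9; +1 → 10, wraps to 0, carry into field.
Longitude field P = 15; +1 → 16 = Q.
Latitude square 1; +1 → 2.

QK02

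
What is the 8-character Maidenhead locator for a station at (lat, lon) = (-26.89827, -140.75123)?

Add 180° to longitude and 90° to latitude: 39.24877, 63.10173.
Field (20°×10°, letters A–R): 39.24877/20 → 1 → B, 63.10173/10 → 6 → G; chars BG.
Square (2°×1°, digits 0–9): 19.24877/2 → 9, 3.10173/1 → 3; chars 93.
Subsquare (5′×2.5′, letters a–x): 1.24877/0.0833333 → 14 → o, 0.10173/0.0416667 → 2 → c; chars oc.
Extended square (30″×15″, digits 0–9): 0.08210/0.00833333 → 9, 0.01840/0.00416667 → 4; chars 94.

BG93oc94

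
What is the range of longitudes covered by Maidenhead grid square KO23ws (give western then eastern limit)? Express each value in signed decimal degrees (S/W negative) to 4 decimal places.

Field K=10, O=14: +10·20° lon, +14·10° lat → SW at lon 20°, lat 50°.
Square 2, 3: +2·2° lon, +3·1° lat → SW at lon 24°, lat 53°.
Subsquare w=22, s=18: +22·0.0833333° lon, +18·0.0416667° lat → SW at lon 25.8333°, lat 53.75°.
Cell spans 0.0833333° lon × 0.0416667° lat.
west 25.8333, east 25.9167.

25.8333, 25.9167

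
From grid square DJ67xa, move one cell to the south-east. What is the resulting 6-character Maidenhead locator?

DJ76ax

Longitude subsquare x = 23; +1 → 24, wraps to 0 = a, carry into square.
Longitude square 6; +1 → 7.
Latitude subsquare a = 0; −1 → -1, wraps to 23 = x, carry into square.
Latitude square 7; −1 → 6.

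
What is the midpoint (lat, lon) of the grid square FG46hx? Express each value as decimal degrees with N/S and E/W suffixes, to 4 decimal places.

Field F=5, G=6: +5·20° lon, +6·10° lat → SW at lon -80°, lat -30°.
Square 4, 6: +4·2° lon, +6·1° lat → SW at lon -72°, lat -24°.
Subsquare h=7, x=23: +7·0.0833333° lon, +23·0.0416667° lat → SW at lon -71.4167°, lat -23.0417°.
Cell spans 0.0833333° lon × 0.0416667° lat. Centre is SW corner plus half of each.
latitude 23.0208° S, longitude 71.3750° W.

23.0208° S, 71.3750° W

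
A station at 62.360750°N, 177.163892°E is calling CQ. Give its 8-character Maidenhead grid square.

RP82ni96

Offset from 180°W / 90°S: lon 357.16389°, lat 152.36075°.
Field: 357.16389/20 → 17 → R, 152.36075/10 → 15 → P; chars RP.
Square: 17.16389/2 → 8, 2.36075/1 → 2; chars 82.
Subsquare: 1.16389/0.0833333 → 13 → n, 0.36075/0.0416667 → 8 → i; chars ni.
Extended square: 0.08056/0.00833333 → 9, 0.02742/0.00416667 → 6; chars 96.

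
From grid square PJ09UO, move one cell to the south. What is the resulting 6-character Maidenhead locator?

Latitude subsquare o = 14; −1 → 13 = n.
The longitude characters are unchanged.

PJ09un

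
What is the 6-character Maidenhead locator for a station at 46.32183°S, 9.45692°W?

IE53gq

Shift to the Maidenhead origin (180°W, 90°S): lon 170.5431, lat 43.6782.
Field: 170.5431/20 → 8 → I, 43.6782/10 → 4 → E; chars IE.
Square: 10.5431/2 → 5, 3.6782/1 → 3; chars 53.
Subsquare: 0.5431/0.0833333 → 6 → g, 0.6782/0.0416667 → 16 → q; chars gq.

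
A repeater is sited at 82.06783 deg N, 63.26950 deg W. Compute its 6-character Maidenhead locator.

Offset from 180°W / 90°S: lon 116.7305°, lat 172.0678°.
Field (20°×10°, letters A–R): 116.7305/20 → 5 → F, 172.0678/10 → 17 → R; chars FR.
Square (2°×1°, digits 0–9): 16.7305/2 → 8, 2.0678/1 → 2; chars 82.
Subsquare (5′×2.5′, letters a–x): 0.7305/0.0833333 → 8 → i, 0.0678/0.0416667 → 1 → b; chars ib.

FR82ib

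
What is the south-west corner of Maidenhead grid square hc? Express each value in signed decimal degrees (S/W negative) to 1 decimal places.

-70.0, -40.0

Field H=7, C=2: +7·20° lon, +2·10° lat → SW at lon -40°, lat -70°.
latitude -70.0, longitude -40.0.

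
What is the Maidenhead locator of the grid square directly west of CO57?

Longitude square 5; −1 → 4.
The latitude characters are unchanged.

CO47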